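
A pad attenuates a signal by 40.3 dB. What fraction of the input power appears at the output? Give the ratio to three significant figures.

Power ratio = 10^(dB/10).
10^(-40.3/10) = 10^(-4.030) = 0.0000933.

0.0000933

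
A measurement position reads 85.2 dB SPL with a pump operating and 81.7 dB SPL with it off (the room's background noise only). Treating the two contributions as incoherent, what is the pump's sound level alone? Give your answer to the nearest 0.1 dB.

Background correction is a power subtraction:
L_src = 10·log₁₀(10^(85.2/10) − 10^(81.7/10)) = 10·log₁₀(183200000) = 82.6 dB SPL.

82.6 dB SPL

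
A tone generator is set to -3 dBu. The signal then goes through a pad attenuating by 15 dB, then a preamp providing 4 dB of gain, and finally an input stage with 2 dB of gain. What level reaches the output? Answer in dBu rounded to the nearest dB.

-12 dBu

Gain stages sum in dB:
-3 − 15 + 4 + 2 = -12 dBu.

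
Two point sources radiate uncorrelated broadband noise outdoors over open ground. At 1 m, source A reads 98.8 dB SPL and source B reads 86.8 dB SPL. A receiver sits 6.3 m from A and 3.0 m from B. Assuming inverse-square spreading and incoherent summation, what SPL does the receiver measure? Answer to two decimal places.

At the listener: L_A = 98.8 − 20·log₁₀(6.3) = 82.813 dB; L_B = 86.8 − 20·log₁₀(3.0) = 77.258 dB.
Combined: 10·log₁₀(10^(82.813/10)+10^(77.258/10)) = 83.88 dB SPL.

83.88 dB SPL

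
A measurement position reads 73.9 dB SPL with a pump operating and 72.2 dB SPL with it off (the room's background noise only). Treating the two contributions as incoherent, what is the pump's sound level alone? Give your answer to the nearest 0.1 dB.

Subtract intensities: L_src = 10·log₁₀(10^(L_total/10) − 10^(L_bg/10)).
L_src = 10·log₁₀(10^(73.9/10) − 10^(72.2/10)) = 10·log₁₀(7951000) = 69.0 dB SPL.

69.0 dB SPL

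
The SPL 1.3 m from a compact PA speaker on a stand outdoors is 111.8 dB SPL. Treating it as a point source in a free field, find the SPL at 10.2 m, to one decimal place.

93.9 dB SPL

For a point source in a free field, ΔL = −20·log₁₀(d₂/d₁).
ΔL = −20·log₁₀(10.2/1.3) = -17.89 dB, so L₂ = 111.8 + (-17.89) = 93.9 dB SPL.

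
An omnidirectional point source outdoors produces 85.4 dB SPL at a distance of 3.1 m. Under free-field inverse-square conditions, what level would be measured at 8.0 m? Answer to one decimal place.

77.2 dB SPL

Free-field point source: level drops by 20·log₁₀ of the distance ratio.
ΔL = −20·log₁₀(8.0/3.1) = -8.23 dB, so L₂ = 85.4 + (-8.23) = 77.2 dB SPL.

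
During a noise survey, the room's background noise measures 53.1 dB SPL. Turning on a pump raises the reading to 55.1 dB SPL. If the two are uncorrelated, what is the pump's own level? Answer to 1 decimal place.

Subtract intensities: L_src = 10·log₁₀(10^(L_total/10) − 10^(L_bg/10)).
L_src = 10·log₁₀(10^(55.1/10) − 10^(53.1/10)) = 10·log₁₀(119400) = 50.8 dB SPL.

50.8 dB SPL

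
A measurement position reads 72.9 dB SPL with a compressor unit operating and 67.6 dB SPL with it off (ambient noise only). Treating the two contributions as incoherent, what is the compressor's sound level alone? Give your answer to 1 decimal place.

Subtract intensities: L_src = 10·log₁₀(10^(L_total/10) − 10^(L_bg/10)).
L_src = 10·log₁₀(10^(72.9/10) − 10^(67.6/10)) = 10·log₁₀(13740000) = 71.4 dB SPL.

71.4 dB SPL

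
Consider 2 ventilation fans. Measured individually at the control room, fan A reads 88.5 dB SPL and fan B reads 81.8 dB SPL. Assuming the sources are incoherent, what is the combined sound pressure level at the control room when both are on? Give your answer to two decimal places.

Add the sources as powers (linear), then convert back to dB:
L_total = 10·log₁₀(10^(88.5/10) + 10^(81.8/10)) = 10·log₁₀(859300000) = 89.34 dB SPL.

89.34 dB SPL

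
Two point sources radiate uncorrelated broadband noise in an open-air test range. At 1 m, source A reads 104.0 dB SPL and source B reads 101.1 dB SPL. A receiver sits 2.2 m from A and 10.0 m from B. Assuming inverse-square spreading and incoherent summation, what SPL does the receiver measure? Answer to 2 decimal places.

At the listener: L_A = 104.0 − 20·log₁₀(2.2) = 97.152 dB; L_B = 101.1 − 20·log₁₀(10.0) = 81.100 dB.
Combined: 10·log₁₀(10^(97.152/10)+10^(81.100/10)) = 97.26 dB SPL.

97.26 dB SPL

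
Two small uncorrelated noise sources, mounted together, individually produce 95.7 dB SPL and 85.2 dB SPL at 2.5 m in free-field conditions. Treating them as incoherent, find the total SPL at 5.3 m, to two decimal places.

Combined at 2.5 m: 10·log₁₀(10^(95.7/10)+10^(85.2/10)) = 96.071 dB SPL.
Then apply −20·log₁₀(5.3/2.5) = -6.527 dB → 89.54 dB SPL.

89.54 dB SPL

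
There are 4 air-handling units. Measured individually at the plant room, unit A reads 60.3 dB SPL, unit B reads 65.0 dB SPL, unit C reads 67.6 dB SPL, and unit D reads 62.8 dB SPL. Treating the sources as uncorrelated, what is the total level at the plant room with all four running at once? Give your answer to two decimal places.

Add the sources as powers (linear), then convert back to dB:
L_total = 10·log₁₀(10^(60.3/10) + 10^(65.0/10) + 10^(67.6/10) + 10^(62.8/10)) = 10·log₁₀(11890000) = 70.75 dB SPL.

70.75 dB SPL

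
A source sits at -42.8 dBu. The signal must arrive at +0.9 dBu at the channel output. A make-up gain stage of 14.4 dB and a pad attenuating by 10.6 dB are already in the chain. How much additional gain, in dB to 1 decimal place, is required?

The required make-up gain is the shortfall in the dB sum.
G = +0.9 − (-42.8) − 14.4 + 10.6 = 39.9 dB.

39.9 dB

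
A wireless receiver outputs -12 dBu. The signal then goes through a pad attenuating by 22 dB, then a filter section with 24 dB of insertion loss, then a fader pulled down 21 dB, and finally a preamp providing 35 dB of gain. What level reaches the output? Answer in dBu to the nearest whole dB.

Gain stages sum in dB:
-12 − 22 − 24 − 21 + 35 = -44 dBu.

-44 dBu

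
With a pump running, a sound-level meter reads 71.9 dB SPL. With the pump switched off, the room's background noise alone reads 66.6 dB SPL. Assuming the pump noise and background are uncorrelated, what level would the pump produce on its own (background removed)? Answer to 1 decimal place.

70.4 dB SPL

Remove the background by subtracting linear intensities:
L_src = 10·log₁₀(10^(71.9/10) − 10^(66.6/10)) = 10·log₁₀(10920000) = 70.4 dB SPL.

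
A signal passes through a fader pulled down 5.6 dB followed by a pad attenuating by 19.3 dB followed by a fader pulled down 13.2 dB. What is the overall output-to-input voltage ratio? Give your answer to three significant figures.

Net gain = (−5.6) + (−19.3) + (−13.2) = -38.1 dB.
Voltage ratio = 10^(-38.1/20) = 0.0124.

0.0124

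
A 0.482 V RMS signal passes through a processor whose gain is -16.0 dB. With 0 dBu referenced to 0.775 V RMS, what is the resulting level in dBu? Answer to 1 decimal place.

-20.1 dBu

Input level: 20·log₁₀(0.482/0.775) = -4.13 dBu.
Output: -4.13 − 16.0 = -20.1 dBu.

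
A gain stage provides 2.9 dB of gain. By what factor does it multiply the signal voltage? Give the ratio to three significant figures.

Voltage ratio = 10^(dB/20).
10^(2.9/20) = 10^(0.1450) = 1.40.

1.40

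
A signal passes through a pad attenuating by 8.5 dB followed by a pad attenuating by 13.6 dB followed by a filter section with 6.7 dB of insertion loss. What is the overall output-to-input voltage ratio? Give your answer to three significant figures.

Net gain = (−8.5) + (−13.6) + (−6.7) = -28.8 dB.
Voltage ratio = 10^(-28.8/20) = 0.0363.

0.0363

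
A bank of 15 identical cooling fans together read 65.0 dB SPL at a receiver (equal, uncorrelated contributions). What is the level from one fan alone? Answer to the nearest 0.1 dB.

53.2 dB SPL

15 equal incoherent sources add 10·log₁₀(15) = 11.76 dB over one source.
L_one = 65.0 − 11.76 = 53.2 dB SPL.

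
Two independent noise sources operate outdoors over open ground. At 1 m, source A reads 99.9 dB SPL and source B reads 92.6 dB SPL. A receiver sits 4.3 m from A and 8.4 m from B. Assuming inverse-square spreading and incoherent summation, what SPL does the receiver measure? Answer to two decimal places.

At the listener: L_A = 99.9 − 20·log₁₀(4.3) = 87.231 dB; L_B = 92.6 − 20·log₁₀(8.4) = 74.114 dB.
Combined: 10·log₁₀(10^(87.231/10)+10^(74.114/10)) = 87.44 dB SPL.

87.44 dB SPL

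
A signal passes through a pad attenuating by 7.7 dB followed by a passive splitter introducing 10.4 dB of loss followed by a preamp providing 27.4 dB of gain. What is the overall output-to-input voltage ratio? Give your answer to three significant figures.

2.92

Net gain = (−7.7) + (−10.4) + 27.4 = 9.3 dB.
Voltage ratio = 10^(9.3/20) = 2.92.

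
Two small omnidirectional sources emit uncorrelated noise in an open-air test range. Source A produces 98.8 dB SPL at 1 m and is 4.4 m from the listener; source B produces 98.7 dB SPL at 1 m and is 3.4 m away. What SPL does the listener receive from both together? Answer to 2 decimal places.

At the listener: L_A = 98.8 − 20·log₁₀(4.4) = 85.931 dB; L_B = 98.7 − 20·log₁₀(3.4) = 88.070 dB.
Combined: 10·log₁₀(10^(85.931/10)+10^(88.070/10)) = 90.14 dB SPL.

90.14 dB SPL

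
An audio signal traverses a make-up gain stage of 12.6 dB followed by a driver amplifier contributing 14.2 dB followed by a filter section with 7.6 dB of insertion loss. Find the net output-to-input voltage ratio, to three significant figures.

9.12

Net gain = 12.6 + 14.2 + (−7.6) = 19.2 dB.
Voltage ratio = 10^(19.2/20) = 9.12.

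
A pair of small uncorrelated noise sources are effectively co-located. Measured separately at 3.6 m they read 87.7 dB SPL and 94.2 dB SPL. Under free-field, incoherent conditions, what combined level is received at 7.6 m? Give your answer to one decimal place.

Combined at 3.6 m: 10·log₁₀(10^(87.7/10)+10^(94.2/10)) = 95.08 dB SPL.
Then apply −20·log₁₀(7.6/3.6) = -6.49 dB → 88.6 dB SPL.

88.6 dB SPL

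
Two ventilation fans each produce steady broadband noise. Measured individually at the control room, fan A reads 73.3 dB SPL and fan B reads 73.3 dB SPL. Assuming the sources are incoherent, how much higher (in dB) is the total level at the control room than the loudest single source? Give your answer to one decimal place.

Add the sources as powers (linear), then convert back to dB:
L_total = 10·log₁₀(10^(73.3/10) + 10^(73.3/10)) = 76.31 dB SPL.
Excess over the loudest (73.3 dB): 76.31 − 73.3 = 3.0 dB.

3.0 dB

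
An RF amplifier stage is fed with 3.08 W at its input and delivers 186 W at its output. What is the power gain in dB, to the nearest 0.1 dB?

Power ratio → dB uses the 10·log₁₀ form:
10·log₁₀(186/3.08) = 10·log₁₀(60.39) = 17.8 dB.

17.8 dB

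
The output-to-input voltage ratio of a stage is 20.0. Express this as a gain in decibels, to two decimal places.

26.02 dB

Voltage ratio → dB uses the 20·log₁₀ form:
20·log₁₀(20.0) = 26.02 dB.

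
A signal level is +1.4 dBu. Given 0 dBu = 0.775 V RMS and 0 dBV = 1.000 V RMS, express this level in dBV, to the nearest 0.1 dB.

-0.8 dBV

The offset between the scales is 20·log₁₀(0.775/1.000) = −2.214 dB.
So dBV = +1.4 − 2.214 = -0.8 dBV.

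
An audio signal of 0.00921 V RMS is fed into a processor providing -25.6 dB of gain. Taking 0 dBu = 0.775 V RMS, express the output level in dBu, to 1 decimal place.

Input level: 20·log₁₀(0.00921/0.775) = -38.50 dBu.
Output: -38.50 − 25.6 = -64.1 dBu.

-64.1 dBu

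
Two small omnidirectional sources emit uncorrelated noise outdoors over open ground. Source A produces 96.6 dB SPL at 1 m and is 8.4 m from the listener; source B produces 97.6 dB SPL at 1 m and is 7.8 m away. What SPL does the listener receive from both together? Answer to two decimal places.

82.02 dB SPL

At the listener: L_A = 96.6 − 20·log₁₀(8.4) = 78.114 dB; L_B = 97.6 − 20·log₁₀(7.8) = 79.758 dB.
Combined: 10·log₁₀(10^(78.114/10)+10^(79.758/10)) = 82.02 dB SPL.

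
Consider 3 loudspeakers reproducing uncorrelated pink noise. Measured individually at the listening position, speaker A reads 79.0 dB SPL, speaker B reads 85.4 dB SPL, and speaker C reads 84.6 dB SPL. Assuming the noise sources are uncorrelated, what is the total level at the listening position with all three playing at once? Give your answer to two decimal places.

88.54 dB SPL

Incoherent sources sum as intensities:
L_total = 10·log₁₀(10^(79.0/10) + 10^(85.4/10) + 10^(84.6/10)) = 10·log₁₀(714600000) = 88.54 dB SPL.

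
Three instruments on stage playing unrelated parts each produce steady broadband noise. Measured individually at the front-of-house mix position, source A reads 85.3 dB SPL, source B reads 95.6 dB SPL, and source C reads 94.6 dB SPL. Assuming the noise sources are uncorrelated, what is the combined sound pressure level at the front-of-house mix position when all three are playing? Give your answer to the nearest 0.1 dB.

98.4 dB SPL

Incoherent sources sum as intensities:
L_total = 10·log₁₀(10^(85.3/10) + 10^(95.6/10) + 10^(94.6/10)) = 10·log₁₀(6854000000) = 98.4 dB SPL.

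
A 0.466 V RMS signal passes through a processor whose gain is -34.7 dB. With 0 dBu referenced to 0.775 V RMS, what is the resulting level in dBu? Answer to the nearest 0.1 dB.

-39.1 dBu

Input level: 20·log₁₀(0.466/0.775) = -4.42 dBu.
Output: -4.42 − 34.7 = -39.1 dBu.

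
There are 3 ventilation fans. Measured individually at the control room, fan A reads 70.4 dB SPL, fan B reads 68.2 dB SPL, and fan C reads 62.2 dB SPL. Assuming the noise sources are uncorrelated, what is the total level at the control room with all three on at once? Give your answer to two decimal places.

Uncorrelated sources add in intensity (power), not in dB.
L_total = 10·log₁₀(10^(70.4/10) + 10^(68.2/10) + 10^(62.2/10)) = 10·log₁₀(19230000) = 72.84 dB SPL.

72.84 dB SPL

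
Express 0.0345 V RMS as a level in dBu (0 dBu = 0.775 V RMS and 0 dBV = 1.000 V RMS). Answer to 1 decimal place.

dBu = 20·log₁₀(V / 0.775 V).
20·log₁₀(0.0345/0.775) = -27.0 dBu.

-27.0 dBu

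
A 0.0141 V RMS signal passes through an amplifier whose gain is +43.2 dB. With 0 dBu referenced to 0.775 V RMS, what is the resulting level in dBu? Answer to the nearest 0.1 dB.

+8.4 dBu

Input level: 20·log₁₀(0.0141/0.775) = -34.80 dBu.
Output: -34.80 + 43.2 = +8.4 dBu.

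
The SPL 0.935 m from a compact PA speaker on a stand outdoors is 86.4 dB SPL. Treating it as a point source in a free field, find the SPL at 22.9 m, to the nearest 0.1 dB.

Inverse-square spreading gives ΔL = −20·log₁₀(d₂/d₁).
ΔL = −20·log₁₀(22.9/0.935) = -27.78 dB, so L₂ = 86.4 + (-27.78) = 58.6 dB SPL.

58.6 dB SPL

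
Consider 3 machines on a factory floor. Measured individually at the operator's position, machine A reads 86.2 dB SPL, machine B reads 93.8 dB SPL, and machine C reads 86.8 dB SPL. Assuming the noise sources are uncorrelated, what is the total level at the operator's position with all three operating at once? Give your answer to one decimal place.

Add the sources as powers (linear), then convert back to dB:
L_total = 10·log₁₀(10^(86.2/10) + 10^(93.8/10) + 10^(86.8/10)) = 10·log₁₀(3294000000) = 95.2 dB SPL.

95.2 dB SPL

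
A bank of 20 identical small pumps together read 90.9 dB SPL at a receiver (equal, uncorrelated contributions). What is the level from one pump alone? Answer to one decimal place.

20 equal incoherent sources add 10·log₁₀(20) = 13.01 dB over one source.
L_one = 90.9 − 13.01 = 77.9 dB SPL.

77.9 dB SPL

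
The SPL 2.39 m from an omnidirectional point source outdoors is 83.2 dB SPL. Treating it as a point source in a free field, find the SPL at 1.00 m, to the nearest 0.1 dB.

Inverse-square spreading gives ΔL = −20·log₁₀(d₂/d₁).
ΔL = −20·log₁₀(1.00/2.39) = 7.57 dB, so L₂ = 83.2 + (7.57) = 90.8 dB SPL.

90.8 dB SPL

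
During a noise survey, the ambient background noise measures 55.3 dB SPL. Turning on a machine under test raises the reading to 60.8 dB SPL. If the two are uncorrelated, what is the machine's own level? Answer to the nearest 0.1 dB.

Subtract intensities: L_src = 10·log₁₀(10^(L_total/10) − 10^(L_bg/10)).
L_src = 10·log₁₀(10^(60.8/10) − 10^(55.3/10)) = 10·log₁₀(863400) = 59.4 dB SPL.

59.4 dB SPL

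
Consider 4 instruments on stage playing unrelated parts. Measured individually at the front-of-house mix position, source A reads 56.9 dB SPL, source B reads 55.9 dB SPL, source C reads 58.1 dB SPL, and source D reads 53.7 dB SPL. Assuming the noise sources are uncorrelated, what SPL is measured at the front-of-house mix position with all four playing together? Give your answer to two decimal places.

Uncorrelated sources add in intensity (power), not in dB.
L_total = 10·log₁₀(10^(56.9/10) + 10^(55.9/10) + 10^(58.1/10) + 10^(53.7/10)) = 10·log₁₀(1759000) = 62.45 dB SPL.

62.45 dB SPL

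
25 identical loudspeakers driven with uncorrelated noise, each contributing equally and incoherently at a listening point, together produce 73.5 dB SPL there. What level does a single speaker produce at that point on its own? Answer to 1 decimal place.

59.5 dB SPL

25 equal incoherent sources add 10·log₁₀(25) = 13.98 dB over one source.
L_one = 73.5 − 13.98 = 59.5 dB SPL.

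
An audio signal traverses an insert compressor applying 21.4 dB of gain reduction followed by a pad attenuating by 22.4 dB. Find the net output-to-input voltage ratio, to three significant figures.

0.00646

Net gain = (−21.4) + (−22.4) = -43.8 dB.
Voltage ratio = 10^(-43.8/20) = 0.00646.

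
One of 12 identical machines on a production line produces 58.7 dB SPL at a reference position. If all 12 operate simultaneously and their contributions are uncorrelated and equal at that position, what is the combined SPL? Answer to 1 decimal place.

12 equal incoherent sources raise the level by 10·log₁₀(12) = 10.79 dB.
L_total = 58.7 + 10.79 = 69.5 dB SPL.

69.5 dB SPL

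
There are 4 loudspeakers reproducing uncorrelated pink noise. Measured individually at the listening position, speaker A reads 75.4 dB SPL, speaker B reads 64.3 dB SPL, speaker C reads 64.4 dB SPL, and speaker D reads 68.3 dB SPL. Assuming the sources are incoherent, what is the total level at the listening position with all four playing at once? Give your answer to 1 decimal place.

76.7 dB SPL

Uncorrelated sources add in intensity (power), not in dB.
L_total = 10·log₁₀(10^(75.4/10) + 10^(64.3/10) + 10^(64.4/10) + 10^(68.3/10)) = 10·log₁₀(46880000) = 76.7 dB SPL.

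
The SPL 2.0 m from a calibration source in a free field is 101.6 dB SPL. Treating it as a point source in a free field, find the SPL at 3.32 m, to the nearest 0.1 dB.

Free-field point source: level drops by 20·log₁₀ of the distance ratio.
ΔL = −20·log₁₀(3.32/2.0) = -4.40 dB, so L₂ = 101.6 + (-4.40) = 97.2 dB SPL.

97.2 dB SPL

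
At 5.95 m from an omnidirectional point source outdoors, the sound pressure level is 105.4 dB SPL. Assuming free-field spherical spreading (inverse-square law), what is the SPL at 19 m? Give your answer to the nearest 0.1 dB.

95.3 dB SPL

For a point source in a free field, ΔL = −20·log₁₀(d₂/d₁).
ΔL = −20·log₁₀(19/5.95) = -10.08 dB, so L₂ = 105.4 + (-10.08) = 95.3 dB SPL.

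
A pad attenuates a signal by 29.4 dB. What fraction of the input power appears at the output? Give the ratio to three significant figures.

Power ratio = 10^(dB/10).
10^(-29.4/10) = 10^(-2.940) = 0.00115.

0.00115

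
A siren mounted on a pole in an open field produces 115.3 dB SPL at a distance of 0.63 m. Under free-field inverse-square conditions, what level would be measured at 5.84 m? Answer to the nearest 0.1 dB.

96.0 dB SPL

Inverse-square spreading gives ΔL = −20·log₁₀(d₂/d₁).
ΔL = −20·log₁₀(5.84/0.63) = -19.34 dB, so L₂ = 115.3 + (-19.34) = 96.0 dB SPL.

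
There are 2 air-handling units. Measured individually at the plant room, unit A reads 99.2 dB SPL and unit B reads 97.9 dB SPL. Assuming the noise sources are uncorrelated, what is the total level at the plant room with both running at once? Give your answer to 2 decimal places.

Add the sources as powers (linear), then convert back to dB:
L_total = 10·log₁₀(10^(99.2/10) + 10^(97.9/10)) = 10·log₁₀(14484000000) = 101.61 dB SPL.

101.61 dB SPL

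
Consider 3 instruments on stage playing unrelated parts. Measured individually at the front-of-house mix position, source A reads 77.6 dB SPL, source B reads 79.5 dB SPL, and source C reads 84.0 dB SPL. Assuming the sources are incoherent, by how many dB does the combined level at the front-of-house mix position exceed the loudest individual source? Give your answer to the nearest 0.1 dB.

2.0 dB

Add the sources as powers (linear), then convert back to dB:
L_total = 10·log₁₀(10^(77.6/10) + 10^(79.5/10) + 10^(84.0/10)) = 86.00 dB SPL.
Excess over the loudest (84.0 dB): 86.00 − 84.0 = 2.0 dB.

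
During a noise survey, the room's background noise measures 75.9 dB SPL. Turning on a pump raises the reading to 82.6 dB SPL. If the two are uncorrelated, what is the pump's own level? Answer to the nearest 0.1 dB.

Subtract intensities: L_src = 10·log₁₀(10^(L_total/10) − 10^(L_bg/10)).
L_src = 10·log₁₀(10^(82.6/10) − 10^(75.9/10)) = 10·log₁₀(143100000) = 81.6 dB SPL.

81.6 dB SPL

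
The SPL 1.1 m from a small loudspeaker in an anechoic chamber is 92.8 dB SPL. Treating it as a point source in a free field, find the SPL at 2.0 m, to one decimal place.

87.6 dB SPL

Inverse-square spreading gives ΔL = −20·log₁₀(d₂/d₁).
ΔL = −20·log₁₀(2.0/1.1) = -5.19 dB, so L₂ = 92.8 + (-5.19) = 87.6 dB SPL.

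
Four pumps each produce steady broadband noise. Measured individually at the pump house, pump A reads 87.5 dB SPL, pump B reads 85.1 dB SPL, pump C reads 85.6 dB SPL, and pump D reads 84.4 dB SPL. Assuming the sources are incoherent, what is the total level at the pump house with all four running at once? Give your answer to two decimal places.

Add the sources as powers (linear), then convert back to dB:
L_total = 10·log₁₀(10^(87.5/10) + 10^(85.1/10) + 10^(85.6/10) + 10^(84.4/10)) = 10·log₁₀(1524000000) = 91.83 dB SPL.

91.83 dB SPL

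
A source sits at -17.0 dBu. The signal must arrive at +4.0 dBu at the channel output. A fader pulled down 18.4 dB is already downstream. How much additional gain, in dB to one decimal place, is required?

39.4 dB

The required make-up gain is the shortfall in the dB sum.
G = +4.0 − (-17.0) + 18.4 = 39.4 dB.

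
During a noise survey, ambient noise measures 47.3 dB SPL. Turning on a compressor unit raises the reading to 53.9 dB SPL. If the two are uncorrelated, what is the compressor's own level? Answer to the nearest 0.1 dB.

52.8 dB SPL

Background correction is a power subtraction:
L_src = 10·log₁₀(10^(53.9/10) − 10^(47.3/10)) = 10·log₁₀(191800) = 52.8 dB SPL.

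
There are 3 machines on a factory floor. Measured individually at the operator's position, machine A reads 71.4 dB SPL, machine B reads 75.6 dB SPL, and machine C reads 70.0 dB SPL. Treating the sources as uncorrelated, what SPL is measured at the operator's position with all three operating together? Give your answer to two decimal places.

Incoherent sources sum as intensities:
L_total = 10·log₁₀(10^(71.4/10) + 10^(75.6/10) + 10^(70.0/10)) = 10·log₁₀(60110000) = 77.79 dB SPL.

77.79 dB SPL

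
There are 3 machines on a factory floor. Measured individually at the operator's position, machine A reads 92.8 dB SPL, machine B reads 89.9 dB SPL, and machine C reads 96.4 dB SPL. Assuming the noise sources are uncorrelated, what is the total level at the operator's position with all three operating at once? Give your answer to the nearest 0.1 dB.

98.6 dB SPL

Incoherent sources sum as intensities:
L_total = 10·log₁₀(10^(92.8/10) + 10^(89.9/10) + 10^(96.4/10)) = 10·log₁₀(7248000000) = 98.6 dB SPL.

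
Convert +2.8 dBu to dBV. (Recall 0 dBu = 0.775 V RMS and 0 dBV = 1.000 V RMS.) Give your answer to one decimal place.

+0.6 dBV

The offset between the scales is 20·log₁₀(0.775/1.000) = −2.214 dB.
So dBV = +2.8 − 2.214 = +0.6 dBV.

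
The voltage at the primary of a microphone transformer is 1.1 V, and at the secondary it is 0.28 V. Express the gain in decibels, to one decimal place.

For a voltage ratio, dB = 20·log₁₀(V₂/V₁).
20·log₁₀(0.28/1.1) = 20·log₁₀(0.2545) = -11.9 dB.

-11.9 dB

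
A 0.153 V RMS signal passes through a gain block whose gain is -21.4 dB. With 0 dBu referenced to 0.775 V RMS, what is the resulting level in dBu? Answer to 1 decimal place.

-35.5 dBu

Input level: 20·log₁₀(0.153/0.775) = -14.09 dBu.
Output: -14.09 − 21.4 = -35.5 dBu.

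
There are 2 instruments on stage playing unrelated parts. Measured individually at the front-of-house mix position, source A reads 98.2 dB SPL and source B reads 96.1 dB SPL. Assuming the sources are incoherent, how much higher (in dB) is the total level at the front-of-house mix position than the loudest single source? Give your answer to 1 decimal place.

Uncorrelated sources add in intensity (power), not in dB.
L_total = 10·log₁₀(10^(98.2/10) + 10^(96.1/10)) = 100.29 dB SPL.
Excess over the loudest (98.2 dB): 100.29 − 98.2 = 2.1 dB.

2.1 dB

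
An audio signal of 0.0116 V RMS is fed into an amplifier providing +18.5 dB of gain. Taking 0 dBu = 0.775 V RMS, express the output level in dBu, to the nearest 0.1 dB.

Input level: 20·log₁₀(0.0116/0.775) = -36.50 dBu.
Output: -36.50 + 18.5 = -18.0 dBu.

-18.0 dBu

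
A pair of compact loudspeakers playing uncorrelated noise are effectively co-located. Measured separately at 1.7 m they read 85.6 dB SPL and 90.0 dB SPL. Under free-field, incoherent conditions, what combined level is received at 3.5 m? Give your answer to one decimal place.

Combined at 1.7 m: 10·log₁₀(10^(85.6/10)+10^(90.0/10)) = 91.35 dB SPL.
Then apply −20·log₁₀(3.5/1.7) = -6.27 dB → 85.1 dB SPL.

85.1 dB SPL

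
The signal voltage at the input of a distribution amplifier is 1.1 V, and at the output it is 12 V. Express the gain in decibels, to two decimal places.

20.76 dB

Voltage is an amplitude quantity, so gain = 20·log₁₀(V_out/V_in).
20·log₁₀(12/1.1) = 20·log₁₀(10.91) = 20.76 dB.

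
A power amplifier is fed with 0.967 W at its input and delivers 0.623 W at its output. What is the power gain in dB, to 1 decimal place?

-1.9 dB

Power ratio → dB uses the 10·log₁₀ form:
10·log₁₀(0.623/0.967) = 10·log₁₀(0.6443) = -1.9 dB.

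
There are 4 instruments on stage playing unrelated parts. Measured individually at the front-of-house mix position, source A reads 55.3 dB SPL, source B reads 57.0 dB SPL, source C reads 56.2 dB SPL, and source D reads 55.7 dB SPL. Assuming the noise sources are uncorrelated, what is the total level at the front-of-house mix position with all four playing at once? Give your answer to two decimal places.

62.12 dB SPL

Incoherent sources sum as intensities:
L_total = 10·log₁₀(10^(55.3/10) + 10^(57.0/10) + 10^(56.2/10) + 10^(55.7/10)) = 10·log₁₀(1628000) = 62.12 dB SPL.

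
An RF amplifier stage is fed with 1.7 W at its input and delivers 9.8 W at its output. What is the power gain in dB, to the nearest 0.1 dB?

Power ratio → dB uses the 10·log₁₀ form:
10·log₁₀(9.8/1.7) = 10·log₁₀(5.765) = 7.6 dB.

7.6 dB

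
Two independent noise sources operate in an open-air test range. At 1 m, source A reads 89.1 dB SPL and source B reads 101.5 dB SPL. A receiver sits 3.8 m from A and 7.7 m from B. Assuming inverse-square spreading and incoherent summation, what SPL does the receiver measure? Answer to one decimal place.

At the listener: L_A = 89.1 − 20·log₁₀(3.8) = 77.50 dB; L_B = 101.5 − 20·log₁₀(7.7) = 83.77 dB.
Combined: 10·log₁₀(10^(77.50/10)+10^(83.77/10)) = 84.7 dB SPL.

84.7 dB SPL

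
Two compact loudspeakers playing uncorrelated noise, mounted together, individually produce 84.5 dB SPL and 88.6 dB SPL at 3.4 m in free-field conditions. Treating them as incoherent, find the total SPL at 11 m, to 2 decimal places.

79.83 dB SPL

Combined at 3.4 m: 10·log₁₀(10^(84.5/10)+10^(88.6/10)) = 90.027 dB SPL.
Then apply −20·log₁₀(11/3.4) = -10.198 dB → 79.83 dB SPL.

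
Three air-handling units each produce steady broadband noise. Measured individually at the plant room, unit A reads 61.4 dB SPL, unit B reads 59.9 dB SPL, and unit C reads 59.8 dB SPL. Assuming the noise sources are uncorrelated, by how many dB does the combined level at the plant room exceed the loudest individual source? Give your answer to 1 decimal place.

3.8 dB

Uncorrelated sources add in intensity (power), not in dB.
L_total = 10·log₁₀(10^(61.4/10) + 10^(59.9/10) + 10^(59.8/10)) = 65.20 dB SPL.
Excess over the loudest (61.4 dB): 65.20 − 61.4 = 3.8 dB.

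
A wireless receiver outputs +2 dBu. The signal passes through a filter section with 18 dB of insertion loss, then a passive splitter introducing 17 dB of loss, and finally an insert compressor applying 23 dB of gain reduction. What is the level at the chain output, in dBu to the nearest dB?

-56 dBu

Cascaded gains and losses add directly in dB.
+2 − 18 − 17 − 23 = -56 dBu.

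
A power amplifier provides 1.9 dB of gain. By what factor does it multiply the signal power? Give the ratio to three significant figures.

1.55

Power ratio = 10^(dB/10).
10^(1.9/10) = 10^(0.1900) = 1.55.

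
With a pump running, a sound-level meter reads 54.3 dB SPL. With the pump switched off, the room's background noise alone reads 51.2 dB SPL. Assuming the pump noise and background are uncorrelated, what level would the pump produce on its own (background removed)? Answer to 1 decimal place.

51.4 dB SPL

Subtract intensities: L_src = 10·log₁₀(10^(L_total/10) − 10^(L_bg/10)).
L_src = 10·log₁₀(10^(54.3/10) − 10^(51.2/10)) = 10·log₁₀(137300) = 51.4 dB SPL.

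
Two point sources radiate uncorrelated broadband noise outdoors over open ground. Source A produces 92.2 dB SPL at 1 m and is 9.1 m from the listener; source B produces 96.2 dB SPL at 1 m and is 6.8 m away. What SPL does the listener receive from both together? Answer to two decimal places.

80.42 dB SPL

At the listener: L_A = 92.2 − 20·log₁₀(9.1) = 73.019 dB; L_B = 96.2 − 20·log₁₀(6.8) = 79.550 dB.
Combined: 10·log₁₀(10^(73.019/10)+10^(79.550/10)) = 80.42 dB SPL.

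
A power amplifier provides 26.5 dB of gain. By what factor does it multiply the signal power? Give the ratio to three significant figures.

Power ratio = 10^(dB/10).
10^(26.5/10) = 10^(2.650) = 447.

447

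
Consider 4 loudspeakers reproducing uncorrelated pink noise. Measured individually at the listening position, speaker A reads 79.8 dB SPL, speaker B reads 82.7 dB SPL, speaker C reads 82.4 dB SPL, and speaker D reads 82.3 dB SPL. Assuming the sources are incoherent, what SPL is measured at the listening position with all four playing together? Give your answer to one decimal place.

88.0 dB SPL

Add the sources as powers (linear), then convert back to dB:
L_total = 10·log₁₀(10^(79.8/10) + 10^(82.7/10) + 10^(82.4/10) + 10^(82.3/10)) = 10·log₁₀(625300000) = 88.0 dB SPL.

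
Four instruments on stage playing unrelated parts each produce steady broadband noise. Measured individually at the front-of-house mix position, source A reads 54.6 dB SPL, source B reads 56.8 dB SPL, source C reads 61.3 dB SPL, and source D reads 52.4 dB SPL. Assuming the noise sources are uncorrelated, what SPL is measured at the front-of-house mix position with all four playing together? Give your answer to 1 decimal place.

63.6 dB SPL

Incoherent sources sum as intensities:
L_total = 10·log₁₀(10^(54.6/10) + 10^(56.8/10) + 10^(61.3/10) + 10^(52.4/10)) = 10·log₁₀(2290000) = 63.6 dB SPL.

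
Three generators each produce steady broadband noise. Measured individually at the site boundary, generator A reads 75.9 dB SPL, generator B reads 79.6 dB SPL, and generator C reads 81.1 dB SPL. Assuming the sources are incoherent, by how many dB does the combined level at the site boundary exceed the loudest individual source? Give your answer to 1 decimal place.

3.0 dB

Incoherent sources sum as intensities:
L_total = 10·log₁₀(10^(75.9/10) + 10^(79.6/10) + 10^(81.1/10)) = 84.13 dB SPL.
Excess over the loudest (81.1 dB): 84.13 − 81.1 = 3.0 dB.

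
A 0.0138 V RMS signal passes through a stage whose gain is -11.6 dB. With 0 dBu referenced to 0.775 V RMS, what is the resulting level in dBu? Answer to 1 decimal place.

-46.6 dBu

Input level: 20·log₁₀(0.0138/0.775) = -34.99 dBu.
Output: -34.99 − 11.6 = -46.6 dBu.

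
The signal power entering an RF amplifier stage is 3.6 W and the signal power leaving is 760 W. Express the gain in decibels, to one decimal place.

23.2 dB

Power is a power quantity, so gain = 10·log₁₀(P_out/P_in).
10·log₁₀(760/3.6) = 10·log₁₀(211.1) = 23.2 dB.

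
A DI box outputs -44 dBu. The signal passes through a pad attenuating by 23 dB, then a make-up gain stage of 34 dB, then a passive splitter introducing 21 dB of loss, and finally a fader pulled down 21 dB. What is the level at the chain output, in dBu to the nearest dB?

In dB, series stages simply add:
-44 − 23 + 34 − 21 − 21 = -75 dBu.

-75 dBu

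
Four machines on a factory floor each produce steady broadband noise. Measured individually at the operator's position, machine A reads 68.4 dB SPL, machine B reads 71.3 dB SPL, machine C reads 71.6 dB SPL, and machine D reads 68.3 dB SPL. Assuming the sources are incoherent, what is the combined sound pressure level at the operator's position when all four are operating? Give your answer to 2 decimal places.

76.19 dB SPL

Incoherent sources sum as intensities:
L_total = 10·log₁₀(10^(68.4/10) + 10^(71.3/10) + 10^(71.6/10) + 10^(68.3/10)) = 10·log₁₀(41620000) = 76.19 dB SPL.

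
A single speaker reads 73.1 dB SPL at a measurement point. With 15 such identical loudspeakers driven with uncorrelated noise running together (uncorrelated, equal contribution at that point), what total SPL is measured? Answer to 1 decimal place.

15 equal incoherent sources raise the level by 10·log₁₀(15) = 11.76 dB.
L_total = 73.1 + 11.76 = 84.9 dB SPL.

84.9 dB SPL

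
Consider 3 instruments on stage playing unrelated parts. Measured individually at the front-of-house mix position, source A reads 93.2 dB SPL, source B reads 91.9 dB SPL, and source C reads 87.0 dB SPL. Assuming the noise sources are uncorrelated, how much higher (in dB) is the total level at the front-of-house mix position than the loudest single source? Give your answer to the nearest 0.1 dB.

Incoherent sources sum as intensities:
L_total = 10·log₁₀(10^(93.2/10) + 10^(91.9/10) + 10^(87.0/10)) = 96.17 dB SPL.
Excess over the loudest (93.2 dB): 96.17 − 93.2 = 3.0 dB.

3.0 dB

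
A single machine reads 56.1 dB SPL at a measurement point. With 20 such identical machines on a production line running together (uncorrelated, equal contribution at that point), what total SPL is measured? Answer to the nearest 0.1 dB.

20 equal incoherent sources raise the level by 10·log₁₀(20) = 13.01 dB.
L_total = 56.1 + 13.01 = 69.1 dB SPL.

69.1 dB SPL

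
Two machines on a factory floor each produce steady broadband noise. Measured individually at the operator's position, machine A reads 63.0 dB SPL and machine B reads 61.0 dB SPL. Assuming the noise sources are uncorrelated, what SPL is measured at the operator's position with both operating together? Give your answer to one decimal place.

65.1 dB SPL

Incoherent sources sum as intensities:
L_total = 10·log₁₀(10^(63.0/10) + 10^(61.0/10)) = 10·log₁₀(3254000) = 65.1 dB SPL.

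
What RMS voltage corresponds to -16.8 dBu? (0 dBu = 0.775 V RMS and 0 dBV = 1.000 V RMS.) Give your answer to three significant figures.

0.112 V

V = 0.775 V × 10^(-16.8/20).
= 0.775 × 0.1445 = 0.112 V.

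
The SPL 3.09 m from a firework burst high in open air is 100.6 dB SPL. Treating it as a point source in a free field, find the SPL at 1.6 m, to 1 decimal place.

106.3 dB SPL

Free-field point source: level drops by 20·log₁₀ of the distance ratio.
ΔL = −20·log₁₀(1.6/3.09) = 5.72 dB, so L₂ = 100.6 + (5.72) = 106.3 dB SPL.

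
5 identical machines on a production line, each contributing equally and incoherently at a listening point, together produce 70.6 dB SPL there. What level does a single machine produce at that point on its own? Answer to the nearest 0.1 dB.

5 equal incoherent sources add 10·log₁₀(5) = 6.99 dB over one source.
L_one = 70.6 − 6.99 = 63.6 dB SPL.

63.6 dB SPL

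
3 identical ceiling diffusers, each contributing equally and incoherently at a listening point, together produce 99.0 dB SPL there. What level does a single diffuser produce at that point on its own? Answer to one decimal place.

94.2 dB SPL

3 equal incoherent sources add 10·log₁₀(3) = 4.77 dB over one source.
L_one = 99.0 − 4.77 = 94.2 dB SPL.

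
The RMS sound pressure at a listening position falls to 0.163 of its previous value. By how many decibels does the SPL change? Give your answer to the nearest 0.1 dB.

SPL change from a pressure ratio uses the 20·log₁₀ form:
20·log₁₀(0.163) = -15.8 dB.

-15.8 dB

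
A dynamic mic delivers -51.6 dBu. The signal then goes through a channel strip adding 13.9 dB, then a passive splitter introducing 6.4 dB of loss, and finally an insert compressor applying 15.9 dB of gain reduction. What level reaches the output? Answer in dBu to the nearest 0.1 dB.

-60.0 dBu

Cascaded gains and losses add directly in dB.
-51.6 + 13.9 − 6.4 − 15.9 = -60.0 dBu.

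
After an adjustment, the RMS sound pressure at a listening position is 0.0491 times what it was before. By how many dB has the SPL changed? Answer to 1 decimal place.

SPL change from a pressure ratio uses the 20·log₁₀ form:
20·log₁₀(0.0491) = -26.2 dB.

-26.2 dB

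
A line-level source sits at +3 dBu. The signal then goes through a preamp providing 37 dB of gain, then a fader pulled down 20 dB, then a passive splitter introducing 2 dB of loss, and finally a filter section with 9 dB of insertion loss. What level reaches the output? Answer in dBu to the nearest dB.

+9 dBu

Gain stages sum in dB:
+3 + 37 − 20 − 2 − 9 = +9 dBu.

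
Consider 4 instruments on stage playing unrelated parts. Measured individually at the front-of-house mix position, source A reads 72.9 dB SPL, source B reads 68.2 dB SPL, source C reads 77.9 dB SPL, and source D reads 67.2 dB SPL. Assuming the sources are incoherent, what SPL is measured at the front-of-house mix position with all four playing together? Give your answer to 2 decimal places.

79.69 dB SPL

Incoherent sources sum as intensities:
L_total = 10·log₁₀(10^(72.9/10) + 10^(68.2/10) + 10^(77.9/10) + 10^(67.2/10)) = 10·log₁₀(93010000) = 79.69 dB SPL.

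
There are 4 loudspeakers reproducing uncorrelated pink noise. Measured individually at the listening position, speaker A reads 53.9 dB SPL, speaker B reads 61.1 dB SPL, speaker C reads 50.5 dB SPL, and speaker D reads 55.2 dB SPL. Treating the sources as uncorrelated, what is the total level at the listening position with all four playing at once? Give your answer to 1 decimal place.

Incoherent sources sum as intensities:
L_total = 10·log₁₀(10^(53.9/10) + 10^(61.1/10) + 10^(50.5/10) + 10^(55.2/10)) = 10·log₁₀(1977000) = 63.0 dB SPL.

63.0 dB SPL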